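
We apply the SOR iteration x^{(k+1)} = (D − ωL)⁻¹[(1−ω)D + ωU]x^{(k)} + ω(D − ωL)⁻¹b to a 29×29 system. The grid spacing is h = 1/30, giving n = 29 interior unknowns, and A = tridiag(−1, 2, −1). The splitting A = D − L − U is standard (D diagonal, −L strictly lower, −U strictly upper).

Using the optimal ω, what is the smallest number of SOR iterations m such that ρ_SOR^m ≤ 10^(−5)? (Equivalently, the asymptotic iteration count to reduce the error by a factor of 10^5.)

m = 55

[ρ_J] n=29: ρ(B_J) = cos(π/(n+1)) = cos(π/30) = 0.9945219.
√(1 − cos²(π/30)) = sin(π/30) ≈ 0.1045285.
So ω* = 2/1.1045285 = 1.8107274 (Young).
Hence ρ(B_{ω*}) = 1.8107274 − 1 = 0.8107274.
For 5 digits: m = 5·ln10 / (−ln 0.8107274) = 11.5129/0.209823 = 54.870; round up → m = 55.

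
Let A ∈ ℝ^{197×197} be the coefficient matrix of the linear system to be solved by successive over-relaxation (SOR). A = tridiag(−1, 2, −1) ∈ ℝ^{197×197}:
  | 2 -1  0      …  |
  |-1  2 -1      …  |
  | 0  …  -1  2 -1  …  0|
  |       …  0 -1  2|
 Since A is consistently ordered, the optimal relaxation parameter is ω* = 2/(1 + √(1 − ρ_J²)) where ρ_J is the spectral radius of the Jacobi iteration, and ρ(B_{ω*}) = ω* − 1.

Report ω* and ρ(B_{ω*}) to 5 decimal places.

ω* = 1.96876, ρ_SOR = 0.96876

ρ_J = max_k |cos(kπ/198)| = cos(π/198) = 0.99987
1 − cos²(π/198) = sin²(π/198) ⇒ √(1−ρ_J²) = sin(π/198) = 0.015866.
Young: ω* = 2/(1+√(1−ρ_J²)) = 2/(1+0.015866) = 2/1.015866 = 1.96876.
ρ(B_{ω*}) = ω*−1 = 0.96876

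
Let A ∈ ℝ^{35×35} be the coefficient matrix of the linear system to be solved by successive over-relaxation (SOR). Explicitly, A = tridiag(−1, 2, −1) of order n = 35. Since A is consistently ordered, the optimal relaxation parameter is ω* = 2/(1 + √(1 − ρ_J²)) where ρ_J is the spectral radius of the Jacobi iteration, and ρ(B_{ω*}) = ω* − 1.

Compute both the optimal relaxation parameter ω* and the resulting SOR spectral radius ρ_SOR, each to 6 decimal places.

ω* = 1.839663, ρ_SOR = 0.839663

[ρ_J] n=35: ρ(B_J) = cos(π/(n+1)) = cos(π/36) = 0.996195.
√(1 − cos²(π/36)) = sin(π/36) ≈ 0.0871557.
ω* = 2 / (1 + 0.0871557) = 2 / 1.0871557 ≈ 1.839663.
ρ_SOR = ω* − 1 = 1.839663 − 1 = 0.839663.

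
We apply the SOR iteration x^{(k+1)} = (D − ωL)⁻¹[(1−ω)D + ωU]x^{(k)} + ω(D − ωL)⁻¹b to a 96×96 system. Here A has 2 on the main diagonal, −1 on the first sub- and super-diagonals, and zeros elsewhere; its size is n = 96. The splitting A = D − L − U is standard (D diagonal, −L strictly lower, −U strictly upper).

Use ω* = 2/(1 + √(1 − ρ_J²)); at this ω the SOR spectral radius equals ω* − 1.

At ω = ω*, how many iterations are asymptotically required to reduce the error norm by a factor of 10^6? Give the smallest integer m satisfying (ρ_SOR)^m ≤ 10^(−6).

B_J for the 96×96 system has eigenvalues cos(kπ/97); ρ_J = cos(π/97) = 0.9994756.
√(1−ρ_J²) = |sin(π/97)| = 0.0323819
Then 2/(1+√(1−ρ_J²)) = 2/(1+0.0323819); ω* = 2/1.0323819 = 1.9372676.
[ρ_SOR] ω* − 1 = 0.9372676.
(0.9372676)^m ≤ 10^{−6}  ⇒  m·ln(0.9372676) ≤ −6·ln10  ⇒  m ≥ 213.247  ⇒  m = 214

m = 214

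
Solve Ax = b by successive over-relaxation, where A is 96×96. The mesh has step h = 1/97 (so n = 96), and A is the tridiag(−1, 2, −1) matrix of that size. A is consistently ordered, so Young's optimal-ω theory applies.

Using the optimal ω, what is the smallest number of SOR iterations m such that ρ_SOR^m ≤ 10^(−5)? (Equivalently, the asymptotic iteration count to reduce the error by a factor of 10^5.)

m = 178

B_J for the 96×96 system has eigenvalues cos(kπ/97); ρ_J = cos(π/97) = 0.9994756.
root = sin(π/97) = 0.0323819  (since 1−cos² = sin²).
ω* = 2/(1 + 0.0323819) = 2/1.0323819 = 1.9372676.
Hence ρ(B_{ω*}) = 1.9372676 − 1 = 0.9372676.
For 5 digits: m = 5·ln10 / (−ln 0.9372676) = 11.5129/0.0647864 = 177.706; round up → m = 178.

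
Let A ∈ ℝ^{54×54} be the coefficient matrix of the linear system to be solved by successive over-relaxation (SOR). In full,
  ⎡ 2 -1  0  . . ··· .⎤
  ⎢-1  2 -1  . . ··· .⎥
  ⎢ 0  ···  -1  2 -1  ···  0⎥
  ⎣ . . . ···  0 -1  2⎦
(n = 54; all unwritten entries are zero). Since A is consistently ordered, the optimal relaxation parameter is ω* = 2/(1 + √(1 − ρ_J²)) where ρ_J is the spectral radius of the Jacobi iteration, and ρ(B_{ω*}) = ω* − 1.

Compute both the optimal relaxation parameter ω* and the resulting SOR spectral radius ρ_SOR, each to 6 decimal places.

With n=54, ρ(Jacobi) = cos(π/55) = 0.998369.
√(1 − cos²(π/55)) = sin(π/55) ≈ 0.0570888.
[ω*] 2 ÷ (1 + 0.0570888) = 2 ÷ 1.0570888 = 1.891989.
ρ_SOR = ω* − 1 = 1.891989 − 1 = 0.891989.

ω* = 1.891989, ρ_SOR = 0.891989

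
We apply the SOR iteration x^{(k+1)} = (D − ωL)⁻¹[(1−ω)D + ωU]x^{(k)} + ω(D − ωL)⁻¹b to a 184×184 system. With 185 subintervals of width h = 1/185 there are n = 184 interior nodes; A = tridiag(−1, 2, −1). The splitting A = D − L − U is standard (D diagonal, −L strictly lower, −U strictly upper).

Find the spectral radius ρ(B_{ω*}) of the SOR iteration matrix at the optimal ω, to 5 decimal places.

ρ_J = max_k |cos(kπ/185)| = cos(π/185) = 0.99986
√(1−ρ_J²) = |sin(π/185)| = 0.016981
[ω*] 2 ÷ (1 + 0.016981) = 2 ÷ 1.016981 = 1.96661.
ρ_SOR = ω* − 1 = 1.96661 − 1 = 0.96661.

ρ_SOR = 0.96661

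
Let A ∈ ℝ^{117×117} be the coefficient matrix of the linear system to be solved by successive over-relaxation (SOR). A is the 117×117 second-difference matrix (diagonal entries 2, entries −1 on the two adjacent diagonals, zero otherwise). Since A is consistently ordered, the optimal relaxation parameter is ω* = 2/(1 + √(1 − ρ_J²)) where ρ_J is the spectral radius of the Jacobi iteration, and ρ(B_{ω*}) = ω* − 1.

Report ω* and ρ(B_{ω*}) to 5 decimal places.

ω* = 1.94814, ρ_SOR = 0.94814

n=117: λ(B_J) = 1 − λ(A)/2 = cos(kπ/118); k=1 gives ρ_J = 0.99965.
1 − cos²(π/118) = sin²(π/118) ⇒ √(1−ρ_J²) = sin(π/118) = 0.026621.
Then 2/(1+√(1−ρ_J²)) = 2/(1+0.026621); ω* = 2/1.026621 = 1.94814.
and ρ(B_{ω*}) = 1.94814 − 1 = 0.94814.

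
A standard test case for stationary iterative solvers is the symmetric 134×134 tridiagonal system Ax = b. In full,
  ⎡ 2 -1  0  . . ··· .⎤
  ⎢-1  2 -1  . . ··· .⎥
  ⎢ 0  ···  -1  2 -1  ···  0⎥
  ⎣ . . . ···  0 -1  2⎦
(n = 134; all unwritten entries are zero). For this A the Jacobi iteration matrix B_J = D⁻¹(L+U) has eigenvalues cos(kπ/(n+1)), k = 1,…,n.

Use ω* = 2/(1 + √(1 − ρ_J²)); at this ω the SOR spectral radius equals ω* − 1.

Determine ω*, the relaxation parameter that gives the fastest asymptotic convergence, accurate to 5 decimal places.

½·tridiag(1,0,1) at n=134: λ_k = cos(kπ/135); max |λ| at k=1 ⇒ ρ_J = cos(π/135) ≈ 0.99973.
root = sin(π/135) = 0.023269  (since 1−cos² = sin²).
ω* = 2/(1 + 0.023269) = 2/1.023269 = 1.95452.
[ρ_SOR] ω* − 1 = 0.95452.

ω* = 1.95452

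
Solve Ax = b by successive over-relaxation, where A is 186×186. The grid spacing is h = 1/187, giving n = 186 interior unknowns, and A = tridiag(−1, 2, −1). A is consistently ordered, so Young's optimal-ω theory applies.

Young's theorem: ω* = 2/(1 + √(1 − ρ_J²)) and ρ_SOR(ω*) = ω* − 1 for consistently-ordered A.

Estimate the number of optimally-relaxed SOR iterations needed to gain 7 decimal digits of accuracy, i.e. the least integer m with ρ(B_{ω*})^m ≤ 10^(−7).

m = 480

½·tridiag(1,0,1) at n=186: λ_k = cos(kπ/187); max |λ| at k=1 ⇒ ρ_J = cos(π/187) ≈ 0.9998589.
√(1−ρ_J²) = |sin(π/187)| = 0.0167992
ω* = 2/(1 + 0.0167992) = 2/1.0167992 = 1.9669567.
ρ_SOR = ω* − 1 = 1.9669567 − 1 = 0.9669567.
(0.9669567)^m ≤ 10^{−7}  ⇒  m·ln(0.9669567) ≤ −7·ln10  ⇒  m ≥ 479.683  ⇒  m = 480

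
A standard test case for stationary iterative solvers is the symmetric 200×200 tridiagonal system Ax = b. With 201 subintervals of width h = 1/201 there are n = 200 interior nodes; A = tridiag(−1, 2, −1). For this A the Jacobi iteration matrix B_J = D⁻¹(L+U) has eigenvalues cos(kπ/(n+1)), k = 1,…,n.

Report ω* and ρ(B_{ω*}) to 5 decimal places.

ω* = 1.96922, ρ_SOR = 0.96922

B_J for the 200×200 system has eigenvalues cos(kπ/201); ρ_J = cos(π/201) = 0.99988.
root = sin(π/201) = 0.015629  (since 1−cos² = sin²).
ω* = 2/(1 + 0.015629) = 2/1.015629 = 1.96922.
ρ_SOR = ω* − 1 = 1.96922 − 1 = 0.96922.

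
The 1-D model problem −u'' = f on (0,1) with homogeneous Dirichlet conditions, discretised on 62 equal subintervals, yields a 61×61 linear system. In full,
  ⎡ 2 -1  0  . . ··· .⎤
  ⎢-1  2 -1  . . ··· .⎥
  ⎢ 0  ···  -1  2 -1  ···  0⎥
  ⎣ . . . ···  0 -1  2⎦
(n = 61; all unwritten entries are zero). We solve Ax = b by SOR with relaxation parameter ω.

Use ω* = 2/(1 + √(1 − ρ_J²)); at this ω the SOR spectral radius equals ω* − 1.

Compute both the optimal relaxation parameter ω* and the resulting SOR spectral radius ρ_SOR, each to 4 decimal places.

ρ_J = max_k |cos(kπ/62)| = cos(π/62) = 0.9987
root = sin(π/62) = 0.05065  (since 1−cos² = sin²).
ω* = 2 / (1 + 0.05065) = 2 / 1.05065 ≈ 1.9036.
At ω = 1.9036 every |λ(B_ω)| = ω−1, so ρ_SOR = 0.9036.

ω* = 1.9036, ρ_SOR = 0.9036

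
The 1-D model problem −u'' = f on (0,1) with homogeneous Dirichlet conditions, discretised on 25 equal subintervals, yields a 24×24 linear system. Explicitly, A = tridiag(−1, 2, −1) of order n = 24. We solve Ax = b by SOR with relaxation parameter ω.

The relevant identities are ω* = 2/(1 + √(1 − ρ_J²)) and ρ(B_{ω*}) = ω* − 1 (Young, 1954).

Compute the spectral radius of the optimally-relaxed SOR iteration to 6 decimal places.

ρ_SOR = 0.777251

[ρ_J] n=24: ρ(B_J) = cos(π/(n+1)) = cos(π/25) = 0.992115.
√(1−ρ_J²) simplifies to sin(π/25) = 0.1253332.
Then 2/(1+√(1−ρ_J²)) = 2/(1+0.1253332); ω* = 2/1.1253332 = 1.777251.
ρ_SOR = ω* − 1 = 1.777251 − 1 = 0.777251.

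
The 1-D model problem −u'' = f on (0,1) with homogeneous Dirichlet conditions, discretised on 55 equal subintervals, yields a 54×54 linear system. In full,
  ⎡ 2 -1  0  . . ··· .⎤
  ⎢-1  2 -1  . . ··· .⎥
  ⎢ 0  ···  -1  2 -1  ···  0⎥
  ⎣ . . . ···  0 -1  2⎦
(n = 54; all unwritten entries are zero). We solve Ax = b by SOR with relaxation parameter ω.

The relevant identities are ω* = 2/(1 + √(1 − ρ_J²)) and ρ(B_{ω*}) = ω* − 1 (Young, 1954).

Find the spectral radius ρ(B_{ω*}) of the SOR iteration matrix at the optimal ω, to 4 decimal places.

½·tridiag(1,0,1) at n=54: λ_k = cos(kπ/55); max |λ| at k=1 ⇒ ρ_J = cos(π/55) ≈ 0.9984.
√(1−ρ_J²) = |sin(π/55)| = 0.05709
ω* = 2/(1+0.05709) = 1.8920
ρ_SOR = ω* − 1 ≈ 0.8920.

ρ_SOR = 0.8920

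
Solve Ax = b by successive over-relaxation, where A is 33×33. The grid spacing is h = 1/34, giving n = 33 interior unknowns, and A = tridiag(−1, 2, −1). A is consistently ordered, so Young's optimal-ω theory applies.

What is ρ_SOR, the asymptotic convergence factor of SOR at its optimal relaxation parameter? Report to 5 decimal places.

[ρ_J] n=33: ρ(B_J) = cos(π/(n+1)) = cos(π/34) = 0.99573.
√(1−ρ_J²) = |sin(π/34)| = 0.092268
ω* = 2/(1+0.092268) = 1.83105
ρ_SOR = ω* − 1 = 1.83105 − 1 = 0.83105.

ρ_SOR = 0.83105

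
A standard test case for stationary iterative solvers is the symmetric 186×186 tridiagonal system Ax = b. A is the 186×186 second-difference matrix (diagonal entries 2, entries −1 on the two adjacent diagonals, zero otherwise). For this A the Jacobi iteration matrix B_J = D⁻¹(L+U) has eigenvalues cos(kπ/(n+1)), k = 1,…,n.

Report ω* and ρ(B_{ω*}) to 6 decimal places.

ω* = 1.966957, ρ_SOR = 0.966957

B_J for the 186×186 system has eigenvalues cos(kπ/187); ρ_J = cos(π/187) = 0.999859.
√(1−ρ_J²) = |sin(π/187)| = 0.0167992
[ω*] 2 ÷ (1 + 0.0167992) = 2 ÷ 1.0167992 = 1.966957.
[ρ_SOR] ω* − 1 = 0.966957.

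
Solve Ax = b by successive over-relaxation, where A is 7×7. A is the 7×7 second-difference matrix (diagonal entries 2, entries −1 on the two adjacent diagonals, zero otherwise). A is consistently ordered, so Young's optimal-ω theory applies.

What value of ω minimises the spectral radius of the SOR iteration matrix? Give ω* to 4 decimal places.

ω* = 1.4465

[ρ_J] n=7: ρ(B_J) = cos(π/(n+1)) = cos(π/8) = 0.9239.
root = sin(π/8) = 0.38268  (since 1−cos² = sin²).
[ω*] 2 ÷ (1 + 0.38268) = 2 ÷ 1.38268 = 1.4465.
[ρ_SOR] ω* − 1 = 0.4465.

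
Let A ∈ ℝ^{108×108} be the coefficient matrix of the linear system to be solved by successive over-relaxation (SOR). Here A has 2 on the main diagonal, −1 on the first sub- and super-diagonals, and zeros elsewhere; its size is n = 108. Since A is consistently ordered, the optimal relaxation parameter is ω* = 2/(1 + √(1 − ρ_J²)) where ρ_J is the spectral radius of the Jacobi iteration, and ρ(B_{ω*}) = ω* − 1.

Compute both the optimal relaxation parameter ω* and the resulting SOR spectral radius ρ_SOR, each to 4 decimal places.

With n=108, ρ(Jacobi) = cos(π/109) = 0.9996.
√(1−ρ_J²) simplifies to sin(π/109) = 0.02882.
Then 2/(1+√(1−ρ_J²)) = 2/(1+0.02882); ω* = 2/1.02882 = 1.9440.
ρ_SOR = ω* − 1 ≈ 0.9440.

ω* = 1.9440, ρ_SOR = 0.9440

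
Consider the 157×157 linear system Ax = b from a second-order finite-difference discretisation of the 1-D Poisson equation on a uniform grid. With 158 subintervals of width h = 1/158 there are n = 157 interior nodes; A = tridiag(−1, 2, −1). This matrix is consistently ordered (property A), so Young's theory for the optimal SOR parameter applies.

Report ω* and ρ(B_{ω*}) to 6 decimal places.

B_J for the 157×157 system has eigenvalues cos(kπ/158); ρ_J = cos(π/158) = 0.999802.
√(1−ρ_J²) simplifies to sin(π/158) = 0.0198822.
[ω*] 2 ÷ (1 + 0.0198822) = 2 ÷ 1.0198822 = 1.961011.
[ρ_SOR] ω* − 1 = 0.961011.

ω* = 1.961011, ρ_SOR = 0.961011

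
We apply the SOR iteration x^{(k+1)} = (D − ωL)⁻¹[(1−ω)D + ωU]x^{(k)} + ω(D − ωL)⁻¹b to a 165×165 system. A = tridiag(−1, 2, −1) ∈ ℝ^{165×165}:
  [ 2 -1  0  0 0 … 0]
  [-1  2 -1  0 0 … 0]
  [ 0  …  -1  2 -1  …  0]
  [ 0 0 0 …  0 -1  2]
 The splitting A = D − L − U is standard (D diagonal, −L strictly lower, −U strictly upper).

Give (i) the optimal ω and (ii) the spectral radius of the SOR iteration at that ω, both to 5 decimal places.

ω* = 1.96285, ρ_SOR = 0.96285

With n=165, ρ(Jacobi) = cos(π/166) = 0.99982.
√(1 − cos²(π/166)) = sin(π/166) ≈ 0.018924.
ω* = 2 / (1 + 0.018924) = 2 / 1.018924 ≈ 1.96285.
ρ(B_{ω*}) = ω*−1 = 0.96285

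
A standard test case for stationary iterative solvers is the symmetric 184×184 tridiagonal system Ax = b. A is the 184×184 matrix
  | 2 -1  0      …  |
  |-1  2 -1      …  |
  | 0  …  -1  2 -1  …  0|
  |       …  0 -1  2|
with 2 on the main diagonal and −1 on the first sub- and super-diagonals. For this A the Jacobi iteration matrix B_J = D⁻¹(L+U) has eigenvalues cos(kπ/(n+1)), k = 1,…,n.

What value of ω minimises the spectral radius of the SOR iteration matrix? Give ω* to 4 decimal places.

ρ_J = max_k |cos(kπ/185)| = cos(π/185) = 0.9999
root = sin(π/185) = 0.01698  (since 1−cos² = sin²).
Young: ω* = 2/(1+√(1−ρ_J²)) = 2/(1+0.01698) = 2/1.01698 = 1.9666.
and ρ(B_{ω*}) = 1.9666 − 1 = 0.9666.

ω* = 1.9666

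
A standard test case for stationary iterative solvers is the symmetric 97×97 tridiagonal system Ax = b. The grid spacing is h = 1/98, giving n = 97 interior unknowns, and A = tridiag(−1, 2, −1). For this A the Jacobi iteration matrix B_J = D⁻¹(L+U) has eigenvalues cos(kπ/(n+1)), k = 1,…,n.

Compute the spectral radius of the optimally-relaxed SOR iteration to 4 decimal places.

ρ_J = max_k |cos(kπ/98)| = cos(π/98) = 0.9995
√(1 − cos²(π/98)) = sin(π/98) ≈ 0.03205.
ω* = 2/(1 + 0.03205) = 2/1.03205 = 1.9379.
Hence ρ(B_{ω*}) = 1.9379 − 1 = 0.9379.

ρ_SOR = 0.9379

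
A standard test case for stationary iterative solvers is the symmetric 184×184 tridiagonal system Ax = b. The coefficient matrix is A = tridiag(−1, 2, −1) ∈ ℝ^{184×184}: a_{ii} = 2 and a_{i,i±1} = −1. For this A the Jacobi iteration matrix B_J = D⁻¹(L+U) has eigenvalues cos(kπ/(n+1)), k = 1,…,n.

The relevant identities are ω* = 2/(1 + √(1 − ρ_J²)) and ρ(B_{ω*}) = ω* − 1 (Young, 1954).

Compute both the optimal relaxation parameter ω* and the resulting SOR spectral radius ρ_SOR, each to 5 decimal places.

ω* = 1.96661, ρ_SOR = 0.96661

spectrum of D⁻¹(L+U) = {cos(kπ/185) : 1≤k≤184}; ρ_J = cos(π/185) = 0.99986.
√(1 − cos²(π/185)) = sin(π/185) ≈ 0.016981.
So ω* = 2/1.016981 = 1.96661 (Young).
[ρ_SOR] ω* − 1 = 0.96661.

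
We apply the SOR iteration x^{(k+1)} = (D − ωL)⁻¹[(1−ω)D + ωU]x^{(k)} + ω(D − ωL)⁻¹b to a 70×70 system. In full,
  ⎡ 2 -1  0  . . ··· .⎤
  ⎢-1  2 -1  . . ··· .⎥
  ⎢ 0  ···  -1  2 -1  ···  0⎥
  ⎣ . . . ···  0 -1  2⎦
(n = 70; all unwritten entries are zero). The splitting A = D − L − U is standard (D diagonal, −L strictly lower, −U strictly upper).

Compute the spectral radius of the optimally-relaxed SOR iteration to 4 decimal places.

ρ_SOR = 0.9153

n=70: λ(B_J) = 1 − λ(A)/2 = cos(kπ/71); k=1 gives ρ_J = 0.9990.
1 − cos²(π/71) = sin²(π/71) ⇒ √(1−ρ_J²) = sin(π/71) = 0.04423.
Young: ω* = 2/(1+√(1−ρ_J²)) = 2/(1+0.04423) = 2/1.04423 = 1.9153.
ρ_SOR = ω* − 1 ≈ 0.9153.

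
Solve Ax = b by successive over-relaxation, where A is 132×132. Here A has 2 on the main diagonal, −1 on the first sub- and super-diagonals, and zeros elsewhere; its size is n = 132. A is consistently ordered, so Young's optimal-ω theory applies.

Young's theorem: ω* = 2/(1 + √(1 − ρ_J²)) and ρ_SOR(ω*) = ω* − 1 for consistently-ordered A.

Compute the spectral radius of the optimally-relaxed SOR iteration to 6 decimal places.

With n=132, ρ(Jacobi) = cos(π/133) = 0.999721.
1 − cos²(π/133) = sin²(π/133) ⇒ √(1−ρ_J²) = sin(π/133) = 0.0236188.
So ω* = 2/1.0236188 = 1.953852 (Young).
[ρ_SOR] ω* − 1 = 0.953852.

ρ_SOR = 0.953852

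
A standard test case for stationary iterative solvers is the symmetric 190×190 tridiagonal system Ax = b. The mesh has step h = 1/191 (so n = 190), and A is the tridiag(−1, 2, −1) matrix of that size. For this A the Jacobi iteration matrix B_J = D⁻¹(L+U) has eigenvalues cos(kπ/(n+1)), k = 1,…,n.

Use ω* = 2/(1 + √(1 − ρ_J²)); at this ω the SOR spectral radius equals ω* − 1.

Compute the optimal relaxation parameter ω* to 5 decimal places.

ω* = 1.96764

n=190: λ(B_J) = 1 − λ(A)/2 = cos(kπ/191); k=1 gives ρ_J = 0.99986.
1 − cos²(π/191) = sin²(π/191) ⇒ √(1−ρ_J²) = sin(π/191) = 0.016447.
[ω*] 2 ÷ (1 + 0.016447) = 2 ÷ 1.016447 = 1.96764.
At ω = 1.96764 every |λ(B_ω)| = ω−1, so ρ_SOR = 0.96764.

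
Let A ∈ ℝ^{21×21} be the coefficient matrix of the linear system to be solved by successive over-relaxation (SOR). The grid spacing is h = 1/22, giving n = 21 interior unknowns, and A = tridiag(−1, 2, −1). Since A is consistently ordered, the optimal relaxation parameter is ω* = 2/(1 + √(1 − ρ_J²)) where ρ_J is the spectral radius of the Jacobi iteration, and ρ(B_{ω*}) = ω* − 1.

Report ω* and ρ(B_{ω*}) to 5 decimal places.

spectrum of D⁻¹(L+U) = {cos(kπ/22) : 1≤k≤21}; ρ_J = cos(π/22) = 0.98982.
√(1−ρ_J²) simplifies to sin(π/22) = 0.142315.
Then 2/(1+√(1−ρ_J²)) = 2/(1+0.142315); ω* = 2/1.142315 = 1.75083.
[ρ_SOR] ω* − 1 = 0.75083.

ω* = 1.75083, ρ_SOR = 0.75083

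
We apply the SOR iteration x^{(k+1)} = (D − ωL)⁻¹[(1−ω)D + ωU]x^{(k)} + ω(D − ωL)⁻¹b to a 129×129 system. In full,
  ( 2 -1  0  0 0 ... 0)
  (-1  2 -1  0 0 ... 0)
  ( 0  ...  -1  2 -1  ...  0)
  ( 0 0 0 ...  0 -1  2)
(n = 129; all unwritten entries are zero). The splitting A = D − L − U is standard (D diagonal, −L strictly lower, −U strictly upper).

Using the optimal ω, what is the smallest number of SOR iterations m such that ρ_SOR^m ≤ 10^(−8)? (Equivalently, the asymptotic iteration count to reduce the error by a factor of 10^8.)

m = 382

ρ_J = max_k |cos(kπ/130)| = cos(π/130) = 0.9997080
1 − cos²(π/130) = sin²(π/130) ⇒ √(1−ρ_J²) = sin(π/130) = 0.0241637.
Young: ω* = 2/(1+√(1−ρ_J²)) = 2/(1+0.0241637) = 2/1.0241637 = 1.9528128.
ρ_SOR = ω* − 1 = 1.9528128 − 1 = 0.9528128.
ρ_SOR^m ≤ 10^(−8) ⇔ m ≥ 8·ln10/(−ln 0.9528128) = 18.4207/0.0483368 = 381.091; m = ⌈381.091⌉ = 382.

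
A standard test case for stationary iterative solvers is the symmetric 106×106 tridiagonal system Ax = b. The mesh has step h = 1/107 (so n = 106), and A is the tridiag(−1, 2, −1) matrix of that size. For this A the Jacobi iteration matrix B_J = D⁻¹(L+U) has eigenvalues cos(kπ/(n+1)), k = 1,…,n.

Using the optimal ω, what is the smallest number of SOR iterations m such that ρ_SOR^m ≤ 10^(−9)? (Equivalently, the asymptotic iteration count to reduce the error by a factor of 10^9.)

m = 353

ρ_J = max_k |cos(kπ/107)| = cos(π/107) = 0.9995690
1 − cos²(π/107) = sin²(π/107) ⇒ √(1−ρ_J²) = sin(π/107) = 0.0293565.
So ω* = 2/1.0293565 = 1.9429615 (Young).
and ρ(B_{ω*}) = 1.9429615 − 1 = 0.9429615.
Need (0.9429615)^m ≤ 10^(−9): m ≥ 9·ln10/|ln 0.9429615| = 20.7233/0.0587298 = 352.858 ⇒ m = 353.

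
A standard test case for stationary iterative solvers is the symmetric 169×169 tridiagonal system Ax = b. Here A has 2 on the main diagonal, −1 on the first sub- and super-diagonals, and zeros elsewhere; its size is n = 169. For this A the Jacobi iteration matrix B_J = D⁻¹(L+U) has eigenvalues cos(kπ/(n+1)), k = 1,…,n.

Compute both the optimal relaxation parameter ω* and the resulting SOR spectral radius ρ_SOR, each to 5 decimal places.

ω* = 1.96371, ρ_SOR = 0.96371

B_J for the 169×169 system has eigenvalues cos(kπ/170); ρ_J = cos(π/170) = 0.99983.
√(1−ρ_J²) = |sin(π/170)| = 0.018479
ω* = 2 / (1 + 0.018479) = 2 / 1.018479 ≈ 1.96371.
ρ(B_{ω*}) = ω*−1 = 0.96371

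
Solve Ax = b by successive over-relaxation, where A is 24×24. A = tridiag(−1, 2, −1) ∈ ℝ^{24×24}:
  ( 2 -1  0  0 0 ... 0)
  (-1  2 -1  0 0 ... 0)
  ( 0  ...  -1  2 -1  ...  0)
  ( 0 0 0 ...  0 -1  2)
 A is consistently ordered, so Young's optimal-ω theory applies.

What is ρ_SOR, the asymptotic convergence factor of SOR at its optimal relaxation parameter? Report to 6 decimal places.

ρ_SOR = 0.777251

½·tridiag(1,0,1) at n=24: λ_k = cos(kπ/25); max |λ| at k=1 ⇒ ρ_J = cos(π/25) ≈ 0.992115.
√(1−ρ_J²) simplifies to sin(π/25) = 0.1253332.
ω* = 2 / (1 + 0.1253332) = 2 / 1.1253332 ≈ 1.777251.
ρ_SOR = ω* − 1 ≈ 0.777251.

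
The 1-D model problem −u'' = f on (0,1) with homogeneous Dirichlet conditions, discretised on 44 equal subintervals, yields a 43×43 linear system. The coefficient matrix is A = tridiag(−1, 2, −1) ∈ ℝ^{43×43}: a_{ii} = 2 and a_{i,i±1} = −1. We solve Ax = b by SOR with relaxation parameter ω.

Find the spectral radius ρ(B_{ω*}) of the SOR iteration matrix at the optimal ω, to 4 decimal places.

ρ_SOR = 0.8668

B_J for the 43×43 system has eigenvalues cos(kπ/44); ρ_J = cos(π/44) = 0.9975.
root = sin(π/44) = 0.07134  (since 1−cos² = sin²).
Then 2/(1+√(1−ρ_J²)) = 2/(1+0.07134); ω* = 2/1.07134 = 1.8668.
and ρ(B_{ω*}) = 1.8668 − 1 = 0.8668.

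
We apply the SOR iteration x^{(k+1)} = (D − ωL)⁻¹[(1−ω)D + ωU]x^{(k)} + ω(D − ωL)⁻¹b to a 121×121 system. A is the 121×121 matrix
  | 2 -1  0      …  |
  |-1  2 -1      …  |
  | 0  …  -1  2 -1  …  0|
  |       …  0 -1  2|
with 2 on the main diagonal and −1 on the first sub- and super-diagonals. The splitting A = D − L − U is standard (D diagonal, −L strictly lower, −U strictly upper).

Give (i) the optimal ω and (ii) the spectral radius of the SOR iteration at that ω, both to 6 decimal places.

B_J for the 121×121 system has eigenvalues cos(kπ/122); ρ_J = cos(π/122) = 0.999668.
√(1 − cos²(π/122)) = sin(π/122) ≈ 0.0257479.
Young: ω* = 2/(1+√(1−ρ_J²)) = 2/(1+0.0257479) = 2/1.0257479 = 1.949797.
Hence ρ(B_{ω*}) = 1.949797 − 1 = 0.949797.

ω* = 1.949797, ρ_SOR = 0.949797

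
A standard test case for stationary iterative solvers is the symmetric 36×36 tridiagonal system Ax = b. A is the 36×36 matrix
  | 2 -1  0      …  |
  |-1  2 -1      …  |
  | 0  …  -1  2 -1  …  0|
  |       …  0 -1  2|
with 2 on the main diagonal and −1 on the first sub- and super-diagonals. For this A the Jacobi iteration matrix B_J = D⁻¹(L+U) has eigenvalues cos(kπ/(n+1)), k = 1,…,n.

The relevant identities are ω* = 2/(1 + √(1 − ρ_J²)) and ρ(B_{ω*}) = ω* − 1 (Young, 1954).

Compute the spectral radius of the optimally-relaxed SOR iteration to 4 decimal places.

ρ_SOR = 0.8436

With n=36, ρ(Jacobi) = cos(π/37) = 0.9964.
1 − cos²(π/37) = sin²(π/37) ⇒ √(1−ρ_J²) = sin(π/37) = 0.08481.
ω* = 2/(1+0.08481) = 1.8436
ρ_SOR = ω* − 1 ≈ 0.8436.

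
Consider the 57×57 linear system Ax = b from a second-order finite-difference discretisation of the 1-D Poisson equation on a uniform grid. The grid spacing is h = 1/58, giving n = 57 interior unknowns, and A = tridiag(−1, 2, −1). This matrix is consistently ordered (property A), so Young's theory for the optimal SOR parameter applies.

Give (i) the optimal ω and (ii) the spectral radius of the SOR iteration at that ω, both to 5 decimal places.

½·tridiag(1,0,1) at n=57: λ_k = cos(kπ/58); max |λ| at k=1 ⇒ ρ_J = cos(π/58) ≈ 0.99853.
√(1−ρ_J²) simplifies to sin(π/58) = 0.054139.
Then 2/(1+√(1−ρ_J²)) = 2/(1+0.054139); ω* = 2/1.054139 = 1.89728.
Hence ρ(B_{ω*}) = 1.89728 − 1 = 0.89728.

ω* = 1.89728, ρ_SOR = 0.89728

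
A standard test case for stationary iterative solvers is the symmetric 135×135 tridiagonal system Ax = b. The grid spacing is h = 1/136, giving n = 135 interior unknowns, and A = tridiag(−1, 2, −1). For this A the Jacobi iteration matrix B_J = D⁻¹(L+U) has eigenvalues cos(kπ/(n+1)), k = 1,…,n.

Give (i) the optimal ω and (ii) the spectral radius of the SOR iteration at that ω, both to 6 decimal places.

ω* = 1.954847, ρ_SOR = 0.954847

ρ_J = max_k |cos(kπ/136)| = cos(π/136) = 0.999733
1 − cos²(π/136) = sin²(π/136) ⇒ √(1−ρ_J²) = sin(π/136) = 0.0230979.
So ω* = 2/1.0230979 = 1.954847 (Young).
[ρ_SOR] ω* − 1 = 0.954847.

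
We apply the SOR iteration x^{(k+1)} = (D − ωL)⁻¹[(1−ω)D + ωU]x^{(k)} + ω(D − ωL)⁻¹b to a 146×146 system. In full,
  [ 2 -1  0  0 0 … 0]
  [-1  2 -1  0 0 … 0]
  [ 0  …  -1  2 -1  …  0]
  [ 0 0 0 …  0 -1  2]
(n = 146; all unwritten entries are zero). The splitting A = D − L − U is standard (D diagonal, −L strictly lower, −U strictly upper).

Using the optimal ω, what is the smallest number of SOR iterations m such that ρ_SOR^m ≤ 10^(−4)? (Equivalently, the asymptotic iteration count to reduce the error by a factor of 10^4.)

m = 216

[ρ_J] n=146: ρ(B_J) = cos(π/(n+1)) = cos(π/147) = 0.9997716.
√(1 − cos²(π/147)) = sin(π/147) ≈ 0.0213698.
So ω* = 2/1.0213698 = 1.9581546 (Young).
ρ_SOR = ω* − 1 = 1.9581546 − 1 = 0.9581546.
Need (0.9581546)^m ≤ 10^(−4): m ≥ 4·ln10/|ln 0.9581546| = 9.21034/0.0427461 = 215.466 ⇒ m = 216.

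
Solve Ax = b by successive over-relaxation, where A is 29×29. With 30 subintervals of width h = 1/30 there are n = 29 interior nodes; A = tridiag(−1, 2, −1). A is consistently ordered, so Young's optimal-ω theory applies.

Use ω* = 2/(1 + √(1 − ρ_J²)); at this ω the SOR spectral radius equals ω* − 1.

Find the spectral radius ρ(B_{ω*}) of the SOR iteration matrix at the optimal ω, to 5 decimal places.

ρ_SOR = 0.81073

spectrum of D⁻¹(L+U) = {cos(kπ/30) : 1≤k≤29}; ρ_J = cos(π/30) = 0.99452.
√(1−ρ_J²) = |sin(π/30)| = 0.104528
ω* = 2/(1 + 0.104528) = 2/1.104528 = 1.81073.
ρ(B_{ω*}) = ω*−1 = 0.81073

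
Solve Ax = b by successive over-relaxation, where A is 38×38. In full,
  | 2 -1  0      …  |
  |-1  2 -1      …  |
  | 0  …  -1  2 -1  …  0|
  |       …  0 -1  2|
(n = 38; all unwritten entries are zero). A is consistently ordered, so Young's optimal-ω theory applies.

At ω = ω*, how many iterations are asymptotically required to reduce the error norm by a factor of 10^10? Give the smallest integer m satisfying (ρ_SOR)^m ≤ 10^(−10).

With n=38, ρ(Jacobi) = cos(π/39) = 0.9967573.
1 − cos²(π/39) = sin²(π/39) ⇒ √(1−ρ_J²) = sin(π/39) = 0.0804666.
ω* = 2/(1+0.0804666) = 1.8510521
and ρ(B_{ω*}) = 1.8510521 − 1 = 0.8510521.
(0.8510521)^m ≤ 10^{−10}  ⇒  m·ln(0.8510521) ≤ −10·ln10  ⇒  m ≥ 142.768  ⇒  m = 143

m = 143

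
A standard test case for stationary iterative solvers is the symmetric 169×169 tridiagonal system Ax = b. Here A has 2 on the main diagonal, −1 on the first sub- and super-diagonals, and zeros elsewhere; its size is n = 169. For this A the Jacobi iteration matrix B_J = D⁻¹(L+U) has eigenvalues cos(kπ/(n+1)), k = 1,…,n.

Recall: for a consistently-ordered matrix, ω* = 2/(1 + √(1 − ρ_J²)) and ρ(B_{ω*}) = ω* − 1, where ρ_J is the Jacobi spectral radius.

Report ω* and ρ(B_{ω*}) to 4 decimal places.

ω* = 1.9637, ρ_SOR = 0.9637

spectrum of D⁻¹(L+U) = {cos(kπ/170) : 1≤k≤169}; ρ_J = cos(π/170) = 0.9998.
root = sin(π/170) = 0.01848  (since 1−cos² = sin²).
ω* = 2/(1 + 0.01848) = 2/1.01848 = 1.9637.
At ω = 1.9637 every |λ(B_ω)| = ω−1, so ρ_SOR = 0.9637.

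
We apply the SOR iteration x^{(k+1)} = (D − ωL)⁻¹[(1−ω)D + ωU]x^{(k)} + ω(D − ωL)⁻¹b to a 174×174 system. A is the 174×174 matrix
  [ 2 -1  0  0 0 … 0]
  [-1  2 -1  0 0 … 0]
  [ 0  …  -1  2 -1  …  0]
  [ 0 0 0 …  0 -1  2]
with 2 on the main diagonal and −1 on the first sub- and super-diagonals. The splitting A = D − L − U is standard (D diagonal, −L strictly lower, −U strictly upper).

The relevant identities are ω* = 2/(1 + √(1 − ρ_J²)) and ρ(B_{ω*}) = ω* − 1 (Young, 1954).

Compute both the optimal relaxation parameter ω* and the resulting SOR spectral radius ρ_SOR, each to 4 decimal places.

ω* = 1.9647, ρ_SOR = 0.9647

½·tridiag(1,0,1) at n=174: λ_k = cos(kπ/175); max |λ| at k=1 ⇒ ρ_J = cos(π/175) ≈ 0.9998.
root = sin(π/175) = 0.01795  (since 1−cos² = sin²).
ω* = 2/(1 + 0.01795) = 2/1.01795 = 1.9647.
ρ_SOR = ω* − 1 ≈ 0.9647.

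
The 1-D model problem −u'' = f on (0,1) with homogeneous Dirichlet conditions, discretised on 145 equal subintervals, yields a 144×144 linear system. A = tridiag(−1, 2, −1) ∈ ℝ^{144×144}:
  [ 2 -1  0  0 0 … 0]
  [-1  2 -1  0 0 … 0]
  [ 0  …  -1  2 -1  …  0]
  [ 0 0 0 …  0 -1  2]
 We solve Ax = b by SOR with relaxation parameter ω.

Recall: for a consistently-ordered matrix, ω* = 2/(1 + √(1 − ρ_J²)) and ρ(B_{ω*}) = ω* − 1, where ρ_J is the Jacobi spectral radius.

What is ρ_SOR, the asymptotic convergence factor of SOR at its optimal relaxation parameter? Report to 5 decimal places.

½·tridiag(1,0,1) at n=144: λ_k = cos(kπ/145); max |λ| at k=1 ⇒ ρ_J = cos(π/145) ≈ 0.99977.
root = sin(π/145) = 0.021664  (since 1−cos² = sin²).
So ω* = 2/1.021664 = 1.95759 (Young).
and ρ(B_{ω*}) = 1.95759 − 1 = 0.95759.

ρ_SOR = 0.95759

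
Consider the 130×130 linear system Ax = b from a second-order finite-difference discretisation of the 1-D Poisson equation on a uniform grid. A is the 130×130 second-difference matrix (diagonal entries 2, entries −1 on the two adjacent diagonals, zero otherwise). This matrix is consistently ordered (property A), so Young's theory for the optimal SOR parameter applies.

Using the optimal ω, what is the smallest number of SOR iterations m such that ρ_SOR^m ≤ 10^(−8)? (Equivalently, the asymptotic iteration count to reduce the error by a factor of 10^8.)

ρ_J = max_k |cos(kπ/131)| = cos(π/131) = 0.9997125
root = sin(π/131) = 0.0239793  (since 1−cos² = sin²).
ω* = 2/(1 + 0.0239793) = 2/1.0239793 = 1.9531645.
ρ_SOR = ω* − 1 = 1.9531645 − 1 = 0.9531645.
(0.9531645)^m ≤ 10^{−8}  ⇒  m·ln(0.9531645) ≤ −8·ln10  ⇒  m ≥ 384.022  ⇒  m = 385

m = 385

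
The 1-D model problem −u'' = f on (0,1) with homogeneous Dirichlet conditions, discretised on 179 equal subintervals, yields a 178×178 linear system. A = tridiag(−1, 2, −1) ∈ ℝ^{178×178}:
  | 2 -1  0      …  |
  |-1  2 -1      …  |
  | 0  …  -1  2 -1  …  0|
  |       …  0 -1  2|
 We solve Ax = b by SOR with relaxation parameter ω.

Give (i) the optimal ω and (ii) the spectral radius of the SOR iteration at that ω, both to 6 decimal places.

ρ_J = max_k |cos(kπ/179)| = cos(π/179) = 0.999846
1 − cos²(π/179) = sin²(π/179) ⇒ √(1−ρ_J²) = sin(π/179) = 0.0175499.
ω* = 2/(1+0.0175499) = 1.965506
and ρ(B_{ω*}) = 1.965506 − 1 = 0.965506.

ω* = 1.965506, ρ_SOR = 0.965506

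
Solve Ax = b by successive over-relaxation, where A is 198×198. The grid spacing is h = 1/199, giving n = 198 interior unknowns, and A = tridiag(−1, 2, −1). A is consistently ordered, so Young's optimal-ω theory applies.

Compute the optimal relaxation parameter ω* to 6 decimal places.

n=198: λ(B_J) = 1 − λ(A)/2 = cos(kπ/199); k=1 gives ρ_J = 0.999875.
√(1−ρ_J²) = |sin(π/199)| = 0.0157862
[ω*] 2 ÷ (1 + 0.0157862) = 2 ÷ 1.0157862 = 1.968918.
[ρ_SOR] ω* − 1 = 0.968918.

ω* = 1.968918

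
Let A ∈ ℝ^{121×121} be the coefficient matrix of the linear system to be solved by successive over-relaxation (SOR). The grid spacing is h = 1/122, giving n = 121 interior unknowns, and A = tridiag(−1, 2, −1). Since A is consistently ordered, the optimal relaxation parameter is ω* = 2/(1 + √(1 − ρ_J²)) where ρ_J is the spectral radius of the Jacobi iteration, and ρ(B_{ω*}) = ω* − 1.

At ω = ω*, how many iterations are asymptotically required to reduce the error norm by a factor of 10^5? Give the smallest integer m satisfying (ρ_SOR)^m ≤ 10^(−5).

B_J for the 121×121 system has eigenvalues cos(kπ/122); ρ_J = cos(π/122) = 0.9996685.
1 − cos²(π/122) = sin²(π/122) ⇒ √(1−ρ_J²) = sin(π/122) = 0.0257479.
ω* = 2 / (1 + 0.0257479) = 2 / 1.0257479 ≈ 1.9497968.
ρ(B_{ω*}) = ω*−1 = 0.9497968
5·ln10 = 11.5129; −ln(0.9497968) = 0.0515072; m = ⌈11.5129/0.0515072⌉ = ⌈223.520⌉ = 224.

m = 224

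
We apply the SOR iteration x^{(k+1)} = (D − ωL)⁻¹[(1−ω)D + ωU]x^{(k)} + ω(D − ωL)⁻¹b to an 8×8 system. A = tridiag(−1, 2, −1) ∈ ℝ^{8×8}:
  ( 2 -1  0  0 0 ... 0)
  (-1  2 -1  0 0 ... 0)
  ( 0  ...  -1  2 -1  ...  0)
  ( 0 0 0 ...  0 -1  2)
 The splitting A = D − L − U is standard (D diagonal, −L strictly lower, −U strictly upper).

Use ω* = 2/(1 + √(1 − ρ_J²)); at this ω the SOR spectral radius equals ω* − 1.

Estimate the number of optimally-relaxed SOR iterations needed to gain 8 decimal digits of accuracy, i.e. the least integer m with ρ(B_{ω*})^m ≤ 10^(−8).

m = 26

½·tridiag(1,0,1) at n=8: λ_k = cos(kπ/9); max |λ| at k=1 ⇒ ρ_J = cos(π/9) ≈ 0.9396926.
1 − cos²(π/9) = sin²(π/9) ⇒ √(1−ρ_J²) = sin(π/9) = 0.3420201.
Young: ω* = 2/(1+√(1−ρ_J²)) = 2/(1+0.3420201) = 2/1.3420201 = 1.4902906.
ρ(B_{ω*}) = ω*−1 = 0.4902906
For 8 digits: m = 8·ln10 / (−ln 0.4902906) = 18.4207/0.712757 = 25.844; round up → m = 26.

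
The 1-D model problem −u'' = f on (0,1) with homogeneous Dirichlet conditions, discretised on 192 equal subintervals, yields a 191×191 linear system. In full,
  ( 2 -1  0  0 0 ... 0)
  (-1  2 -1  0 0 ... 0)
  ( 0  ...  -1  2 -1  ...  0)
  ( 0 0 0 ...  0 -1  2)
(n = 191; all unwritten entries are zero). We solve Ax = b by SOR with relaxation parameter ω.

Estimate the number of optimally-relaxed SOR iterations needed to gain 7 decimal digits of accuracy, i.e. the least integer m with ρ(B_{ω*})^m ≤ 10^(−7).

ρ_J = max_k |cos(kπ/192)| = cos(π/192) = 0.9998661
√(1−ρ_J²) = |sin(π/192)| = 0.0163617
Then 2/(1+√(1−ρ_J²)) = 2/(1+0.0163617); ω* = 2/1.0163617 = 1.9678034.
[ρ_SOR] ω* − 1 = 0.9678034.
m ≥ 7·ln10 / (−ln 0.9678034) = 492.512; smallest integer m = 493.

m = 493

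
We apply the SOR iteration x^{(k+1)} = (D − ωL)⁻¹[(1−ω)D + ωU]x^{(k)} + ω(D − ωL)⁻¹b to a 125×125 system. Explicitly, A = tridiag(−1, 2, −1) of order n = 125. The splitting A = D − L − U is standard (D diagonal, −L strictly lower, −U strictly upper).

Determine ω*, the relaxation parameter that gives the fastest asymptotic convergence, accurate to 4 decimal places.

ω* = 1.9514

½·tridiag(1,0,1) at n=125: λ_k = cos(kπ/126); max |λ| at k=1 ⇒ ρ_J = cos(π/126) ≈ 0.9997.
√(1−ρ_J²) = |sin(π/126)| = 0.02493
Then 2/(1+√(1−ρ_J²)) = 2/(1+0.02493); ω* = 2/1.02493 = 1.9514.
ρ_SOR = ω* − 1 = 1.9514 − 1 = 0.9514.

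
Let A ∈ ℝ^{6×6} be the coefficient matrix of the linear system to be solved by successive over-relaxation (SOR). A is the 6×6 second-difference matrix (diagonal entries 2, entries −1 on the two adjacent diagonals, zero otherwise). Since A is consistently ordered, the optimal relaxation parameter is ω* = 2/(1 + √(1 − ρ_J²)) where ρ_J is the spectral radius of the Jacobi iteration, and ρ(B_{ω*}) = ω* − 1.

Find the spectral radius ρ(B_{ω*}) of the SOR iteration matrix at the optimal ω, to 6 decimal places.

[ρ_J] n=6: ρ(B_J) = cos(π/(n+1)) = cos(π/7) = 0.900969.
√(1 − cos²(π/7)) = sin(π/7) ≈ 0.4338837.
ω* = 2/(1 + 0.4338837) = 2/1.4338837 = 1.394813.
ρ_SOR = ω* − 1 ≈ 0.394813.

ρ_SOR = 0.394813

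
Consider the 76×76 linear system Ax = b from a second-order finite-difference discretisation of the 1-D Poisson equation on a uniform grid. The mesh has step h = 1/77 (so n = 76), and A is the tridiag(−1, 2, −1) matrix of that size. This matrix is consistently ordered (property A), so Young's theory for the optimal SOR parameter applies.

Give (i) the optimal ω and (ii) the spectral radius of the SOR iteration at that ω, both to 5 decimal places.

ω* = 1.92162, ρ_SOR = 0.92162

n=76: λ(B_J) = 1 − λ(A)/2 = cos(kπ/77); k=1 gives ρ_J = 0.99917.
root = sin(π/77) = 0.040789  (since 1−cos² = sin²).
ω* = 2/(1 + 0.040789) = 2/1.040789 = 1.92162.
and ρ(B_{ω*}) = 1.92162 − 1 = 0.92162.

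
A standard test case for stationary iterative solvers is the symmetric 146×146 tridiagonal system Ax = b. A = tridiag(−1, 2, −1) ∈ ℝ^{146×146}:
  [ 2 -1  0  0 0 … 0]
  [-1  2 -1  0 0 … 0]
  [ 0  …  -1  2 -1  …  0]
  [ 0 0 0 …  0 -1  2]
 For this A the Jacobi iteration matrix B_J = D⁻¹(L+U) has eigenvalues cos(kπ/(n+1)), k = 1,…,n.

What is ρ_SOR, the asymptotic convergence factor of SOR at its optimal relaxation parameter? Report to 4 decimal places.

½·tridiag(1,0,1) at n=146: λ_k = cos(kπ/147); max |λ| at k=1 ⇒ ρ_J = cos(π/147) ≈ 0.9998.
√(1 − cos²(π/147)) = sin(π/147) ≈ 0.02137.
[ω*] 2 ÷ (1 + 0.02137) = 2 ÷ 1.02137 = 1.9582.
ρ_SOR = ω* − 1 ≈ 0.9582.

ρ_SOR = 0.9582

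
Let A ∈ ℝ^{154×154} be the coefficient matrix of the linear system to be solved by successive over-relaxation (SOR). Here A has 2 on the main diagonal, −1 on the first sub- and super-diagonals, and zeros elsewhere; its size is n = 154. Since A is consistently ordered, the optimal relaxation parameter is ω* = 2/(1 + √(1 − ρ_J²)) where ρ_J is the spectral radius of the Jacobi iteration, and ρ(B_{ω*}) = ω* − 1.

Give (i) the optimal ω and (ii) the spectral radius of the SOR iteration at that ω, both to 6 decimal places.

B_J for the 154×154 system has eigenvalues cos(kπ/155); ρ_J = cos(π/155) = 0.999795.
√(1−ρ_J²) = |sin(π/155)| = 0.0202670
ω* = 2 / (1 + 0.0202670) = 2 / 1.0202670 ≈ 1.960271.
[ρ_SOR] ω* − 1 = 0.960271.

ω* = 1.960271, ρ_SOR = 0.960271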